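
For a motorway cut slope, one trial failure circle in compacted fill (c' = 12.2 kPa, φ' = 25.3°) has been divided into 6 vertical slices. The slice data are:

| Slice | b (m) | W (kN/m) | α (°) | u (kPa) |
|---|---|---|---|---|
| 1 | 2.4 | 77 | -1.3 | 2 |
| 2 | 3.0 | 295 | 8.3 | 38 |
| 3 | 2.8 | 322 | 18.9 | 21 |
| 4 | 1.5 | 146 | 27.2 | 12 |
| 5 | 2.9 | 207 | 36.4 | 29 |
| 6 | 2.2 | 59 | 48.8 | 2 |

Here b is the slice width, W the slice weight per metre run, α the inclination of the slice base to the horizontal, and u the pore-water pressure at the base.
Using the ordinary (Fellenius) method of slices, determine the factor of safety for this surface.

FS = 1.41

Ordinary method of slices: FS = Σ[c'·Δl_i + (W_i cosα_i − u_i·Δl_i)·tanφ'] / Σ W_i sinα_i, with Δl_i = b_i / cosα_i.
Slice 1: Δl = 2.4/cos(-1.3°) = 2.401 m; N'_1 = 77·cos(-1.3°) − 2·2.401 = 72.2; c'Δl = 29.29; W sinα = -1.7
Slice 2: Δl = 3.0/cos8.3° = 3.032 m; N'_2 = 295·cos8.3° − 38·3.032 = 176.7; c'Δl = 36.99; W sinα = 42.6
Slice 3: Δl = 2.8/cos18.9° = 2.960 m; N'_3 = 322·cos18.9° − 21·2.960 = 242.5; c'Δl = 36.11; W sinα = 104.3
Slice 4: Δl = 1.5/cos27.2° = 1.686 m; N'_4 = 146·cos27.2° − 12·1.686 = 109.6; c'Δl = 20.58; W sinα = 66.7
Slice 5: Δl = 2.9/cos36.4° = 3.603 m; N'_5 = 207·cos36.4° − 29·3.603 = 62.1; c'Δl = 43.96; W sinα = 122.8
Slice 6: Δl = 2.2/cos48.8° = 3.340 m; N'_6 = 59·cos48.8° − 2·3.340 = 32.2; c'Δl = 40.75; W sinα = 44.4
Σc'Δl = 207.7 kN/m; ΣN' = 695.3 kN/m; ΣW sinα = 379.1 kN/m
Resisting = 207.7 + 695.3·tan25.3° = 207.7 + 328.7 = 536.3 kN/m
FS = 536.3 / 379.1 = 1.415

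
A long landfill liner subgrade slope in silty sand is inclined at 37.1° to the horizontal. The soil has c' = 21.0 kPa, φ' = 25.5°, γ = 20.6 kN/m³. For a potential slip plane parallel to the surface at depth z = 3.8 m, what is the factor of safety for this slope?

FS = 1.19

For an infinite slope with a slip plane parallel to the surface (no pore pressure): FS = [c' + γz cos²β tanφ'] / [γz sinβ cosβ].
γz = 20.6·3.8 = 78.28 kN/m²
Numerator = 21.0 + 78.28·cos²37.1°·tan25.5° = 21.0 + 78.28·0.6361·0.4770 = 44.752 kPa
Denominator = 78.28·sin37.1°·cos37.1° = 78.28·0.6032·0.7976 = 37.661 kPa
FS = 44.752 / 37.661 = 1.188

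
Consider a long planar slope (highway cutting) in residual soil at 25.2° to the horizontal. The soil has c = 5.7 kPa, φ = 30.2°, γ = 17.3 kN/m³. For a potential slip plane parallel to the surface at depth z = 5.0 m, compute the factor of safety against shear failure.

FS = 1.41

For an infinite slope with a slip plane parallel to the surface (no pore pressure): FS = [c + γz cos²β tanφ] / [γz sinβ cosβ].
γz = 17.3·5.0 = 86.50 kN/m²
Numerator = 5.7 + 86.50·cos²25.2°·tan30.2° = 5.7 + 86.50·0.8187·0.5820 = 46.917 kPa
Denominator = 86.50·sin25.2°·cos25.2° = 86.50·0.4258·0.9048 = 33.325 kPa
FS = 46.917 / 33.325 = 1.408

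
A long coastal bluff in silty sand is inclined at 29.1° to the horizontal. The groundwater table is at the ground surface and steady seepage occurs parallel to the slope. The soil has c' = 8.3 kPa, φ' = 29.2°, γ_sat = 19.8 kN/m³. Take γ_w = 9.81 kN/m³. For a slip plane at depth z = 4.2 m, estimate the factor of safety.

FS = 0.74

With seepage parallel to the slope and the water table at the surface, the effective normal stress on the slip plane uses the buoyant unit weight γ' = γ_sat − γ_w while the driving shear stress uses γ_sat:
FS = [c' + γ' z cos²β tanφ'] / [γ_sat z sinβ cosβ]
γ' = 19.8 − 9.81 = 9.99 kN/m³
Numerator = 8.3 + 9.99·4.2·cos²29.1°·tan29.2° = 8.3 + 9.99·4.2·0.7635·0.5589 = 26.203 kPa
Denominator = 19.8·4.2·sin29.1°·cos29.1° = 19.8·4.2·0.4863·0.8738 = 35.339 kPa
FS = 26.203 / 35.339 = 0.741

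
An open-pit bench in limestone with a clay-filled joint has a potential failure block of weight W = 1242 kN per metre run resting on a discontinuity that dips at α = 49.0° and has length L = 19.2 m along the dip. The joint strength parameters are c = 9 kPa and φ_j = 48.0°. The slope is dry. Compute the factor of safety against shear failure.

FS = 1.15

Resolving the block weight along and normal to the plane and applying the Mohr–Coulomb strength on the joint:
N' = W cosα = 1242·cos49.0° = 814.8 kN/m
Driving force T = W sinα = 1242·sin49.0° = 937.3 kN/m
Resisting force R = c·L + N'·tanφ_j = 9·19.2 + 814.8·tan48.0° = 172.8 + 905.0 = 1077.8 kN/m
FS = R / T = 1077.8 / 937.3 = 1.150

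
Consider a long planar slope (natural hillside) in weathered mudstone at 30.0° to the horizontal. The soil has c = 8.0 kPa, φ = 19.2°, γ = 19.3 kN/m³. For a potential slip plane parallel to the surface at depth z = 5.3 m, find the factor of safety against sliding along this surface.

For an infinite slope with a slip plane parallel to the surface (no pore pressure): FS = [c + γz cos²β tanφ] / [γz sinβ cosβ].
γz = 19.3·5.3 = 102.29 kN/m²
Numerator = 8.0 + 102.29·cos²30.0°·tan19.2° = 8.0 + 102.29·0.7500·0.3482 = 34.716 kPa
Denominator = 102.29·sin30.0°·cos30.0° = 102.29·0.5000·0.8660 = 44.293 kPa
FS = 34.716 / 44.293 = 0.784

FS = 0.78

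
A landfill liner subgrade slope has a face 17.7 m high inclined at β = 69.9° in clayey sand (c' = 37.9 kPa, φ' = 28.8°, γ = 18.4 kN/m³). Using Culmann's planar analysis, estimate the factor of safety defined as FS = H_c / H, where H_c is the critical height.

H_c = (4c'/γ) · sinβ cosφ' / [1 − cos(β − φ')]
    = (4·37.9/18.4) · sin69.9°·cos28.8° / [1 − cos41.1°]
    = 8.239 · 0.8229 / 0.2464 = 27.51 m
FS = H_c / H = 27.51 / 17.7 = 1.554

FS = 1.55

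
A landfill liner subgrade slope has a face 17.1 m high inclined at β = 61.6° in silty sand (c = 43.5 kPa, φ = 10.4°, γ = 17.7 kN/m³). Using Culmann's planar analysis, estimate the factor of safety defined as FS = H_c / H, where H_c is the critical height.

FS = 1.33

H_c = (4c/γ) · sinβ cosφ / [1 − cos(β − φ)]
    = (4·43.5/17.7) · sin61.6°·cos10.4° / [1 − cos51.2°]
    = 9.831 · 0.8652 / 0.3734 = 22.78 m
FS = H_c / H = 22.78 / 17.1 = 1.332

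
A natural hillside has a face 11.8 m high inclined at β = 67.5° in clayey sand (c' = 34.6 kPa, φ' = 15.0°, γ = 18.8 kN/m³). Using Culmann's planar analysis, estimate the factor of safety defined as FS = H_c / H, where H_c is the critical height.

FS = 1.42

H_c = (4c'/γ) · sinβ cosφ' / [1 − cos(β − φ')]
    = (4·34.6/18.8) · sin67.5°·cos15.0° / [1 − cos52.5°]
    = 7.362 · 0.8924 / 0.3912 = 16.79 m
FS = H_c / H = 16.79 / 11.8 = 1.423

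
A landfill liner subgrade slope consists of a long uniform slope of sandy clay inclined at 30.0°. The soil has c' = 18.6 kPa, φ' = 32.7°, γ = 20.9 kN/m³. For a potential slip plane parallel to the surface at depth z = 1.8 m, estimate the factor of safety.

For an infinite slope with a slip plane parallel to the surface (no pore pressure): FS = [c' + γz cos²β tanφ'] / [γz sinβ cosβ].
γz = 20.9·1.8 = 37.62 kN/m²
Numerator = 18.6 + 37.62·cos²30.0°·tan32.7° = 18.6 + 37.62·0.7500·0.6420 = 36.714 kPa
Denominator = 37.62·sin30.0°·cos30.0° = 37.62·0.5000·0.8660 = 16.290 kPa
FS = 36.714 / 16.290 = 2.254

FS = 2.25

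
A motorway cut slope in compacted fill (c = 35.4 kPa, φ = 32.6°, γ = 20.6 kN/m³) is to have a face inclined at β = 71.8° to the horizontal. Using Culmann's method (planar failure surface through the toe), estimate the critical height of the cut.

H_c = 24.44 m

Culmann's analysis gives the critical failure plane at α_cr = (β + φ)/2 = (71.8 + 32.6)/2 = 52.2°, and the critical height
H_c = (4c/γ) · sinβ cosφ / [1 − cos(β − φ)]
    = (4·35.4/20.6) · sin71.8°·cos32.6° / [1 − cos(39.2°)]
    = 6.874 · 0.9500·0.8425 / [1 − 0.7749]
    = 6.874 · 0.8003 / 0.2251
    = 24.44 m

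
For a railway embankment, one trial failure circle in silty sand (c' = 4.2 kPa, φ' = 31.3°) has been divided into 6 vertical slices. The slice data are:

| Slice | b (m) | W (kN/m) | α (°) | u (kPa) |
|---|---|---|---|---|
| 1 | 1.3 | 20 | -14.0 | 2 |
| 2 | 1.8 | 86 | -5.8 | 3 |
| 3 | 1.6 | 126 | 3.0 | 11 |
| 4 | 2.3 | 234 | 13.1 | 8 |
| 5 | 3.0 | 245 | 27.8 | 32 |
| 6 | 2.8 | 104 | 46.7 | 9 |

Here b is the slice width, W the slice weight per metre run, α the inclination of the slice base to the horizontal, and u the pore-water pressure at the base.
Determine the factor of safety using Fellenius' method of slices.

FS = 1.69

Ordinary method of slices: FS = Σ[c'·Δl_i + (W_i cosα_i − u_i·Δl_i)·tanφ'] / Σ W_i sinα_i, with Δl_i = b_i / cosα_i.
Slice 1: Δl = 1.3/cos(-14.0°) = 1.340 m; N'_1 = 20·cos(-14.0°) − 2·1.340 = 16.7; c'Δl = 5.63; W sinα = -4.8
Slice 2: Δl = 1.8/cos(-5.8°) = 1.809 m; N'_2 = 86·cos(-5.8°) − 3·1.809 = 80.1; c'Δl = 7.60; W sinα = -8.7
Slice 3: Δl = 1.6/cos3.0° = 1.602 m; N'_3 = 126·cos3.0° − 11·1.602 = 108.2; c'Δl = 6.73; W sinα = 6.6
Slice 4: Δl = 2.3/cos13.1° = 2.361 m; N'_4 = 234·cos13.1° − 8·2.361 = 209.0; c'Δl = 9.92; W sinα = 53.0
Slice 5: Δl = 3.0/cos27.8° = 3.391 m; N'_5 = 245·cos27.8° − 32·3.391 = 108.2; c'Δl = 14.24; W sinα = 114.3
Slice 6: Δl = 2.8/cos46.7° = 4.083 m; N'_6 = 104·cos46.7° − 9·4.083 = 34.6; c'Δl = 17.15; W sinα = 75.7
Σc'Δl = 61.3 kN/m; ΣN' = 556.9 kN/m; ΣW sinα = 236.1 kN/m
Resisting = 61.3 + 556.9·tan31.3° = 61.3 + 338.6 = 399.8 kN/m
FS = 399.8 / 236.1 = 1.694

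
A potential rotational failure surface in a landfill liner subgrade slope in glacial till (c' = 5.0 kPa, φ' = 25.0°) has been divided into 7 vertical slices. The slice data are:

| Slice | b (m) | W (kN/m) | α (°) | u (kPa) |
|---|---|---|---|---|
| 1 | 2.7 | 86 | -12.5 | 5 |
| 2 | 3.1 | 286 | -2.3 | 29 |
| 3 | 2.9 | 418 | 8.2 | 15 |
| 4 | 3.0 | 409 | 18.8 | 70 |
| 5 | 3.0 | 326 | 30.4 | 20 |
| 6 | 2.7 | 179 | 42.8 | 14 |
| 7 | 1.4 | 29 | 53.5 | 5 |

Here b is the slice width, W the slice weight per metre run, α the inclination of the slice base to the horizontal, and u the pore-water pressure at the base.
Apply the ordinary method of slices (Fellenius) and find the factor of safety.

FS = 1.31

Ordinary method of slices: FS = Σ[c'·Δl_i + (W_i cosα_i − u_i·Δl_i)·tanφ'] / Σ W_i sinα_i, with Δl_i = b_i / cosα_i.
Slice 1: Δl = 2.7/cos(-12.5°) = 2.766 m; N'_1 = 86·cos(-12.5°) − 5·2.766 = 70.1; c'Δl = 13.83; W sinα = -18.6
Slice 2: Δl = 3.1/cos(-2.3°) = 3.102 m; N'_2 = 286·cos(-2.3°) − 29·3.102 = 195.8; c'Δl = 15.51; W sinα = -11.5
Slice 3: Δl = 2.9/cos8.2° = 2.930 m; N'_3 = 418·cos8.2° − 15·2.930 = 369.8; c'Δl = 14.65; W sinα = 59.6
Slice 4: Δl = 3.0/cos18.8° = 3.169 m; N'_4 = 409·cos18.8° − 70·3.169 = 165.3; c'Δl = 15.85; W sinα = 131.8
Slice 5: Δl = 3.0/cos30.4° = 3.478 m; N'_5 = 326·cos30.4° − 20·3.478 = 211.6; c'Δl = 17.39; W sinα = 165.0
Slice 6: Δl = 2.7/cos42.8° = 3.680 m; N'_6 = 179·cos42.8° − 14·3.680 = 79.8; c'Δl = 18.40; W sinα = 121.6
Slice 7: Δl = 1.4/cos53.5° = 2.354 m; N'_7 = 29·cos53.5° − 5·2.354 = 5.5; c'Δl = 11.77; W sinα = 23.3
Σc'Δl = 107.4 kN/m; ΣN' = 1098.0 kN/m; ΣW sinα = 471.2 kN/m
Resisting = 107.4 + 1098.0·tan25.0° = 107.4 + 512.0 = 619.4 kN/m
FS = 619.4 / 471.2 = 1.314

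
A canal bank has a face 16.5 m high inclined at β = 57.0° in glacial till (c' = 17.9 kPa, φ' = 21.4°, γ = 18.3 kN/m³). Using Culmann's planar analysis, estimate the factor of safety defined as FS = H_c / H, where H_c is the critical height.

FS = 0.99

H_c = (4c'/γ) · sinβ cosφ' / [1 − cos(β − φ')]
    = (4·17.9/18.3) · sin57.0°·cos21.4° / [1 − cos35.6°]
    = 3.913 · 0.7808 / 0.1869 = 16.35 m
FS = H_c / H = 16.35 / 16.5 = 0.991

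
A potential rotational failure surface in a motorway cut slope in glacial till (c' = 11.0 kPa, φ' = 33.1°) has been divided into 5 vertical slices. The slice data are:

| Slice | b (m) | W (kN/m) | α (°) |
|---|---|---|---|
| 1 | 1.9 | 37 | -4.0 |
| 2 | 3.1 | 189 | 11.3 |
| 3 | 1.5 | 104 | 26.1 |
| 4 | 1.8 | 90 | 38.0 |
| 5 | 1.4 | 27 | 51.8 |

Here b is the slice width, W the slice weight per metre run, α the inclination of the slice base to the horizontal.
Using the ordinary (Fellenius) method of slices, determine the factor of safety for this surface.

Ordinary method of slices: FS = Σ[c'·Δl_i + (W_i cosα_i)·tanφ'] / Σ W_i sinα_i, with Δl_i = b_i / cosα_i.
Slice 1: Δl = 1.9/cos(-4.0°) = 1.905 m; N'_1 = 37·cos(-4.0°) = 36.9; c'Δl = 20.95; W sinα = -2.6
Slice 2: Δl = 3.1/cos11.3° = 3.161 m; N'_2 = 189·cos11.3° = 185.3; c'Δl = 34.77; W sinα = 37.0
Slice 3: Δl = 1.5/cos26.1° = 1.670 m; N'_3 = 104·cos26.1° = 93.4; c'Δl = 18.37; W sinα = 45.8
Slice 4: Δl = 1.8/cos38.0° = 2.284 m; N'_4 = 90·cos38.0° = 70.9; c'Δl = 25.13; W sinα = 55.4
Slice 5: Δl = 1.4/cos51.8° = 2.264 m; N'_5 = 27·cos51.8° = 16.7; c'Δl = 24.90; W sinα = 21.2
Σc'Δl = 124.1 kN/m; ΣN' = 403.3 kN/m; ΣW sinα = 156.8 kN/m
Resisting = 124.1 + 403.3·tan33.1° = 124.1 + 262.9 = 387.0 kN/m
FS = 387.0 / 156.8 = 2.468

FS = 2.47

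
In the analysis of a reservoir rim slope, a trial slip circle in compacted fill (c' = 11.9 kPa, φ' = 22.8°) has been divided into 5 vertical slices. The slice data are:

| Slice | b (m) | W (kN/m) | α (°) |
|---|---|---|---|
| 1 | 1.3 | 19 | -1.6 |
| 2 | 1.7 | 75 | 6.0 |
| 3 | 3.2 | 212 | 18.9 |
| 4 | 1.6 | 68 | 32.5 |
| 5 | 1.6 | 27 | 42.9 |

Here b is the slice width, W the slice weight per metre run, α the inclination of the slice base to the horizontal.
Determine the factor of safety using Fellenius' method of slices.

FS = 2.14

Ordinary method of slices: FS = Σ[c'·Δl_i + (W_i cosα_i)·tanφ'] / Σ W_i sinα_i, with Δl_i = b_i / cosα_i.
Slice 1: Δl = 1.3/cos(-1.6°) = 1.301 m; N'_1 = 19·cos(-1.6°) = 19.0; c'Δl = 15.48; W sinα = -0.5
Slice 2: Δl = 1.7/cos6.0° = 1.709 m; N'_2 = 75·cos6.0° = 74.6; c'Δl = 20.34; W sinα = 7.8
Slice 3: Δl = 3.2/cos18.9° = 3.382 m; N'_3 = 212·cos18.9° = 200.6; c'Δl = 40.25; W sinα = 68.7
Slice 4: Δl = 1.6/cos32.5° = 1.897 m; N'_4 = 68·cos32.5° = 57.4; c'Δl = 22.58; W sinα = 36.5
Slice 5: Δl = 1.6/cos42.9° = 2.184 m; N'_5 = 27·cos42.9° = 19.8; c'Δl = 25.99; W sinα = 18.4
Σc'Δl = 124.6 kN/m; ΣN' = 371.3 kN/m; ΣW sinα = 130.9 kN/m
Resisting = 124.6 + 371.3·tan22.8° = 124.6 + 156.1 = 280.7 kN/m
FS = 280.7 / 130.9 = 2.145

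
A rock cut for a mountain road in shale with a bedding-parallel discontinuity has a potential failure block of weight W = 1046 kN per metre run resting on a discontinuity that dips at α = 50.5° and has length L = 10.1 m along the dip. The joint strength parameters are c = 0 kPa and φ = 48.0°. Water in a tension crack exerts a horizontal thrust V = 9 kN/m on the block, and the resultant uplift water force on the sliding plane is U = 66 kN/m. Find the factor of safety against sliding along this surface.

Resolving the block weight along and normal to the plane and applying the Mohr–Coulomb strength on the joint:
N' = W cosα − U − V sinα = 1046·cos50.5° − 66 − 9·sin50.5° = 592.4 kN/m
Driving force T = W sinα + V cosα = 1046·sin50.5° + 9·cos50.5° = 812.8 kN/m
Resisting force R = c·L + N'·tanφ = 0·10.1 + 592.4·tan48.0° = 0.0 + 657.9 = 657.9 kN/m
FS = R / T = 657.9 / 812.8 = 0.809

FS = 0.81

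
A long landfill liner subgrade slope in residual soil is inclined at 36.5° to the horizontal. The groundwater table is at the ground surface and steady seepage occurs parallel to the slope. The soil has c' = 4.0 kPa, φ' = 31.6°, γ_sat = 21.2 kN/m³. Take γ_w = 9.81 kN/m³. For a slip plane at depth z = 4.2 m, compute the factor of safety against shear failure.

With seepage parallel to the slope and the water table at the surface, the effective normal stress on the slip plane uses the buoyant unit weight γ' = γ_sat − γ_w while the driving shear stress uses γ_sat:
FS = [c' + γ' z cos²β tanφ'] / [γ_sat z sinβ cosβ]
γ' = 21.2 − 9.81 = 11.39 kN/m³
Numerator = 4.0 + 11.39·4.2·cos²36.5°·tan31.6° = 4.0 + 11.39·4.2·0.6462·0.6152 = 23.017 kPa
Denominator = 21.2·4.2·sin36.5°·cos36.5° = 21.2·4.2·0.5948·0.8039 = 42.575 kPa
FS = 23.017 / 42.575 = 0.541

FS = 0.54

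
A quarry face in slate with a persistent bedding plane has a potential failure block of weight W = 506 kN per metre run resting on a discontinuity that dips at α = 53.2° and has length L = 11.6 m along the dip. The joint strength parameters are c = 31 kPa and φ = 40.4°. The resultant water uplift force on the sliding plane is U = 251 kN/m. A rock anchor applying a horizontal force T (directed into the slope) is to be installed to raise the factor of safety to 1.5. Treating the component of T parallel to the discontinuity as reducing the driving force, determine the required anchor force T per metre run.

Resolving forces along and normal to the sliding plane, with the horizontal anchor force T adding T·sinα to the effective normal force and T·cosα acting up the plane against the driving force:
FS = [cL + (W cosα − U + T sinα) tanφ] / [W sinα − T cosα]
Without the anchor: N' = 52.1 kN/m, driving T_d = 405.2 kN/m, resisting R = 31·11.6 + 52.1·tan40.4° = 403.9 kN/m, FS = 1.00.
Setting FS = 1.5 and solving for T:
1.5·(405.2 − T cos53.2°) = 403.9 + T sin53.2°·tan40.4°
T·(sin53.2°·tan40.4° + 1.5·cos53.2°) = 1.5·405.2 − 403.9
T·(0.8007·0.8511 + 1.5·0.5990) = 607.8 − 403.9 = 203.8
T·1.5800 = 203.8
T = 129.0 kN/m

T = 129 kN/m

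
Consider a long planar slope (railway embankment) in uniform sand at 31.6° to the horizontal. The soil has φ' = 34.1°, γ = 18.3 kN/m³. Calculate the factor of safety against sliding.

For a dry cohesionless infinite slope the factor of safety is FS = tanφ' / tanβ.
FS = tan34.1° / tan31.6° = 0.6771 / 0.6152 = 1.101

FS = 1.10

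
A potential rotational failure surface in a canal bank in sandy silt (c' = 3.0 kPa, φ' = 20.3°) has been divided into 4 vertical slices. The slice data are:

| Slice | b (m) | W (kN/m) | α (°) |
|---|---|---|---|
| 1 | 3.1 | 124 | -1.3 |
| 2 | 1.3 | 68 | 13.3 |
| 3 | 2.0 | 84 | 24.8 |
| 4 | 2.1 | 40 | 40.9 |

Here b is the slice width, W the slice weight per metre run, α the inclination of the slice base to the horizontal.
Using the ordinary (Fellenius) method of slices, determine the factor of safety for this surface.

FS = 1.86

Ordinary method of slices: FS = Σ[c'·Δl_i + (W_i cosα_i)·tanφ'] / Σ W_i sinα_i, with Δl_i = b_i / cosα_i.
Slice 1: Δl = 3.1/cos(-1.3°) = 3.101 m; N'_1 = 124·cos(-1.3°) = 124.0; c'Δl = 9.30; W sinα = -2.8
Slice 2: Δl = 1.3/cos13.3° = 1.336 m; N'_2 = 68·cos13.3° = 66.2; c'Δl = 4.01; W sinα = 15.6
Slice 3: Δl = 2.0/cos24.8° = 2.203 m; N'_3 = 84·cos24.8° = 76.3; c'Δl = 6.61; W sinα = 35.2
Slice 4: Δl = 2.1/cos40.9° = 2.778 m; N'_4 = 40·cos40.9° = 30.2; c'Δl = 8.33; W sinα = 26.2
Σc'Δl = 28.3 kN/m; ΣN' = 296.6 kN/m; ΣW sinα = 74.3 kN/m
Resisting = 28.3 + 296.6·tan20.3° = 28.3 + 109.7 = 138.0 kN/m
FS = 138.0 / 74.3 = 1.858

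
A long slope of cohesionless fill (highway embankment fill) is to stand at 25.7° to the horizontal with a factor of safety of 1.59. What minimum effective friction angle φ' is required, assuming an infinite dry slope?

φ' = 37.4°

FS = tanφ'/tanβ ⇒ tanφ' = FS · tanβ = 1.59 · tan25.7° = 0.7652
φ' = arctan(0.7652) = 37.42°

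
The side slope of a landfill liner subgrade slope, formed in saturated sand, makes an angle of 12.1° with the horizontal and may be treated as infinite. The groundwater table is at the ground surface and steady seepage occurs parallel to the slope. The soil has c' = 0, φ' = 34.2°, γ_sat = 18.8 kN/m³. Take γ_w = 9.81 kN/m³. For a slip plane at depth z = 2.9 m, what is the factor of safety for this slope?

With seepage parallel to the slope and the water table at the surface, the effective normal stress on the slip plane uses the buoyant unit weight γ' = γ_sat − γ_w while the driving shear stress uses γ_sat:
FS = [c' + γ' z cos²β tanφ'] / [γ_sat z sinβ cosβ]
(For c' = 0 this reduces to FS = (γ'/γ_sat)·tanφ'/tanβ.)
γ' = 18.8 − 9.81 = 8.99 kN/m³
Numerator = 0.0 + 8.99·2.9·cos²12.1°·tan34.2° = 0.0 + 8.99·2.9·0.9561·0.6796 = 16.939 kPa
Denominator = 18.8·2.9·sin12.1°·cos12.1° = 18.8·2.9·0.2096·0.9778 = 11.175 kPa
FS = 16.939 / 11.175 = 1.516

FS = 1.52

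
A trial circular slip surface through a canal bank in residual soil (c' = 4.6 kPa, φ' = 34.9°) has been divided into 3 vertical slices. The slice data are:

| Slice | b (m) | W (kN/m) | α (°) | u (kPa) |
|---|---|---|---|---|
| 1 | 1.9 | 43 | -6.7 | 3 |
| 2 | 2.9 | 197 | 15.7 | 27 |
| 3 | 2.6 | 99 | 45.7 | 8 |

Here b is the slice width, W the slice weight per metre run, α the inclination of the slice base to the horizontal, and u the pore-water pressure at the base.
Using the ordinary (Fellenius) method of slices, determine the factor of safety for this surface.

Ordinary method of slices: FS = Σ[c'·Δl_i + (W_i cosα_i − u_i·Δl_i)·tanφ'] / Σ W_i sinα_i, with Δl_i = b_i / cosα_i.
Slice 1: Δl = 1.9/cos(-6.7°) = 1.913 m; N'_1 = 43·cos(-6.7°) − 3·1.913 = 37.0; c'Δl = 8.80; W sinα = -5.0
Slice 2: Δl = 2.9/cos15.7° = 3.012 m; N'_2 = 197·cos15.7° − 27·3.012 = 108.3; c'Δl = 13.86; W sinα = 53.3
Slice 3: Δl = 2.6/cos45.7° = 3.723 m; N'_3 = 99·cos45.7° − 8·3.723 = 39.4; c'Δl = 17.12; W sinα = 70.9
Σc'Δl = 39.8 kN/m; ΣN' = 184.6 kN/m; ΣW sinα = 119.1 kN/m
Resisting = 39.8 + 184.6·tan34.9° = 39.8 + 128.8 = 168.6 kN/m
FS = 168.6 / 119.1 = 1.415

FS = 1.42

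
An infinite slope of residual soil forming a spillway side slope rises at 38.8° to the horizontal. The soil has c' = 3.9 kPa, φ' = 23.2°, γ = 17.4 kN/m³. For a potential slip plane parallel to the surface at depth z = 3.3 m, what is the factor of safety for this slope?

FS = 0.67

For an infinite slope with a slip plane parallel to the surface (no pore pressure): FS = [c' + γz cos²β tanφ'] / [γz sinβ cosβ].
γz = 17.4·3.3 = 57.42 kN/m²
Numerator = 3.9 + 57.42·cos²38.8°·tan23.2° = 3.9 + 57.42·0.6074·0.4286 = 18.847 kPa
Denominator = 57.42·sin38.8°·cos38.8° = 57.42·0.6266·0.7793 = 28.040 kPa
FS = 18.847 / 28.040 = 0.672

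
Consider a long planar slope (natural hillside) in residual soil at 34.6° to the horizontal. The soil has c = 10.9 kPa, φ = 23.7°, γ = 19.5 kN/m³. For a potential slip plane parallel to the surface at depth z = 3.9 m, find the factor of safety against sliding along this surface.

FS = 0.94

For an infinite slope with a slip plane parallel to the surface (no pore pressure): FS = [c + γz cos²β tanφ] / [γz sinβ cosβ].
γz = 19.5·3.9 = 76.05 kN/m²
Numerator = 10.9 + 76.05·cos²34.6°·tan23.7° = 10.9 + 76.05·0.6776·0.4390 = 33.519 kPa
Denominator = 76.05·sin34.6°·cos34.6° = 76.05·0.5678·0.8231 = 35.547 kPa
FS = 33.519 / 35.547 = 0.943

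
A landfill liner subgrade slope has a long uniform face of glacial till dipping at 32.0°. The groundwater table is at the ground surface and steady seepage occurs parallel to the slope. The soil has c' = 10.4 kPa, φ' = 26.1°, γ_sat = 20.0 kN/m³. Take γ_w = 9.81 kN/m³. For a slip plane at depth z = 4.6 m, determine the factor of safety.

FS = 0.65

With seepage parallel to the slope and the water table at the surface, the effective normal stress on the slip plane uses the buoyant unit weight γ' = γ_sat − γ_w while the driving shear stress uses γ_sat:
FS = [c' + γ' z cos²β tanφ'] / [γ_sat z sinβ cosβ]
γ' = 20.0 − 9.81 = 10.19 kN/m³
Numerator = 10.4 + 10.19·4.6·cos²32.0°·tan26.1° = 10.4 + 10.19·4.6·0.7192·0.4899 = 26.915 kPa
Denominator = 20.0·4.6·sin32.0°·cos32.0° = 20.0·4.6·0.5299·0.8480 = 41.345 kPa
FS = 26.915 / 41.345 = 0.651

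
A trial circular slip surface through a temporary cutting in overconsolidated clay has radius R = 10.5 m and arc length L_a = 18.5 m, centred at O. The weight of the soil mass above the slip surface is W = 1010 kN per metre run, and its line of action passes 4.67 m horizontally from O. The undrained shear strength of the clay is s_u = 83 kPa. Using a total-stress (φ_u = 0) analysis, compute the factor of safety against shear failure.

FS = 3.42

Taking moments about the centre O, the resisting moment is provided by the undrained shear strength acting along the arc:
M_R = s_u·L_a·R = 83·18.50·10.5 = 16122.8 kN·m/m
M_D = W·d = 1010·4.67 = 4716.7 kN·m/m
FS = M_R / M_D = 16122.8 / 4716.7 = 3.418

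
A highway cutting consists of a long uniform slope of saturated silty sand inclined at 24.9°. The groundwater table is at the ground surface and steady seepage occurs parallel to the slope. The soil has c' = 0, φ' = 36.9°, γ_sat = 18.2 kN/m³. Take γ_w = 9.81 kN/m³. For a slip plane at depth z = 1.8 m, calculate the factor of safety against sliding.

FS = 0.75

With seepage parallel to the slope and the water table at the surface, the effective normal stress on the slip plane uses the buoyant unit weight γ' = γ_sat − γ_w while the driving shear stress uses γ_sat:
FS = [c' + γ' z cos²β tanφ'] / [γ_sat z sinβ cosβ]
(For c' = 0 this reduces to FS = (γ'/γ_sat)·tanφ'/tanβ.)
γ' = 18.2 − 9.81 = 8.39 kN/m³
Numerator = 0.0 + 8.39·1.8·cos²24.9°·tan36.9° = 0.0 + 8.39·1.8·0.8227·0.7508 = 9.329 kPa
Denominator = 18.2·1.8·sin24.9°·cos24.9° = 18.2·1.8·0.4210·0.9070 = 12.511 kPa
FS = 9.329 / 12.511 = 0.746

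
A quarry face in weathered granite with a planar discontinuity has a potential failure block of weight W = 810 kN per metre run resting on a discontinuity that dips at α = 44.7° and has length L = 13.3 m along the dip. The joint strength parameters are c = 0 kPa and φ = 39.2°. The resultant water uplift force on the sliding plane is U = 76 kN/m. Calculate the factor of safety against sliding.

FS = 0.72

Resolving the block weight along and normal to the plane and applying the Mohr–Coulomb strength on the joint:
N' = W cosα − U = 810·cos44.7° − 76 = 499.7 kN/m
Driving force T = W sinα = 810·sin44.7° = 569.7 kN/m
Resisting force R = c·L + N'·tanφ = 0·13.3 + 499.7·tan39.2° = 0.0 + 407.6 = 407.6 kN/m
FS = R / T = 407.6 / 569.7 = 0.715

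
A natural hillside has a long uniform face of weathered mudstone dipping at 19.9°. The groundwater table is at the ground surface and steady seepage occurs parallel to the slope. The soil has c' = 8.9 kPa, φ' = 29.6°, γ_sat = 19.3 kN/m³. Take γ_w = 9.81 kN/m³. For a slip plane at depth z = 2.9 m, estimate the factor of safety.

FS = 1.27

With seepage parallel to the slope and the water table at the surface, the effective normal stress on the slip plane uses the buoyant unit weight γ' = γ_sat − γ_w while the driving shear stress uses γ_sat:
FS = [c' + γ' z cos²β tanφ'] / [γ_sat z sinβ cosβ]
γ' = 19.3 − 9.81 = 9.49 kN/m³
Numerator = 8.9 + 9.49·2.9·cos²19.9°·tan29.6° = 8.9 + 9.49·2.9·0.8841·0.5681 = 22.723 kPa
Denominator = 19.3·2.9·sin19.9°·cos19.9° = 19.3·2.9·0.3404·0.9403 = 17.913 kPa
FS = 22.723 / 17.913 = 1.268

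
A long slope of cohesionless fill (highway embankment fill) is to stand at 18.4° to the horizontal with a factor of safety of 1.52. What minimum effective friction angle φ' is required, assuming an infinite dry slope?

φ' = 26.8°

FS = tanφ'/tanβ ⇒ tanφ' = FS · tanβ = 1.52 · tan18.4° = 0.5056
φ' = arctan(0.5056) = 26.82°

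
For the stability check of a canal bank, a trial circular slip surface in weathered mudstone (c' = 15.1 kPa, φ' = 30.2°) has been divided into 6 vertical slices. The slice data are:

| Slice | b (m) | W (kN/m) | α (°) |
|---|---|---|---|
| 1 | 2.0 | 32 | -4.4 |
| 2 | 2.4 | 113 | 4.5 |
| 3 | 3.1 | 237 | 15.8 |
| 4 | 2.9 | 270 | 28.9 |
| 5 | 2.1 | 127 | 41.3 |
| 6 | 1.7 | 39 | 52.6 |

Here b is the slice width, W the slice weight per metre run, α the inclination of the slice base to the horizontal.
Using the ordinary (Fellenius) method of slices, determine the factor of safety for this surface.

Ordinary method of slices: FS = Σ[c'·Δl_i + (W_i cosα_i)·tanφ'] / Σ W_i sinα_i, with Δl_i = b_i / cosα_i.
Slice 1: Δl = 2.0/cos(-4.4°) = 2.006 m; N'_1 = 32·cos(-4.4°) = 31.9; c'Δl = 30.29; W sinα = -2.5
Slice 2: Δl = 2.4/cos4.5° = 2.407 m; N'_2 = 113·cos4.5° = 112.7; c'Δl = 36.35; W sinα = 8.9
Slice 3: Δl = 3.1/cos15.8° = 3.222 m; N'_3 = 237·cos15.8° = 228.0; c'Δl = 48.65; W sinα = 64.5
Slice 4: Δl = 2.9/cos28.9° = 3.313 m; N'_4 = 270·cos28.9° = 236.4; c'Δl = 50.02; W sinα = 130.5
Slice 5: Δl = 2.1/cos41.3° = 2.795 m; N'_5 = 127·cos41.3° = 95.4; c'Δl = 42.21; W sinα = 83.8
Slice 6: Δl = 1.7/cos52.6° = 2.799 m; N'_6 = 39·cos52.6° = 23.7; c'Δl = 42.26; W sinα = 31.0
Σc'Δl = 249.8 kN/m; ΣN' = 728.1 kN/m; ΣW sinα = 316.2 kN/m
Resisting = 249.8 + 728.1·tan30.2° = 249.8 + 423.8 = 673.5 kN/m
FS = 673.5 / 316.2 = 2.130

FS = 2.13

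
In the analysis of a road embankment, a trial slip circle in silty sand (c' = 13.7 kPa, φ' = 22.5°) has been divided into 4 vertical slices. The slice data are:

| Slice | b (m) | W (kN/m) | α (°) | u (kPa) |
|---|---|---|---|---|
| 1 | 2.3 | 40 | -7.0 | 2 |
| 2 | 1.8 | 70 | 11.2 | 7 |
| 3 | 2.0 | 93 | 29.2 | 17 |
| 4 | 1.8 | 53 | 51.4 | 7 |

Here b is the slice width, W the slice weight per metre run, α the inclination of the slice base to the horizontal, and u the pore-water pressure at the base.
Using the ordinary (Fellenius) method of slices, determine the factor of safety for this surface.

FS = 1.97

Ordinary method of slices: FS = Σ[c'·Δl_i + (W_i cosα_i − u_i·Δl_i)·tanφ'] / Σ W_i sinα_i, with Δl_i = b_i / cosα_i.
Slice 1: Δl = 2.3/cos(-7.0°) = 2.317 m; N'_1 = 40·cos(-7.0°) − 2·2.317 = 35.1; c'Δl = 31.75; W sinα = -4.9
Slice 2: Δl = 1.8/cos11.2° = 1.835 m; N'_2 = 70·cos11.2° − 7·1.835 = 55.8; c'Δl = 25.14; W sinα = 13.6
Slice 3: Δl = 2.0/cos29.2° = 2.291 m; N'_3 = 93·cos29.2° − 17·2.291 = 42.2; c'Δl = 31.39; W sinα = 45.4
Slice 4: Δl = 1.8/cos51.4° = 2.885 m; N'_4 = 53·cos51.4° − 7·2.885 = 12.9; c'Δl = 39.53; W sinα = 41.4
Σc'Δl = 127.8 kN/m; ΣN' = 146.0 kN/m; ΣW sinα = 95.5 kN/m
Resisting = 127.8 + 146.0·tan22.5° = 127.8 + 60.5 = 188.3 kN/m
FS = 188.3 / 95.5 = 1.971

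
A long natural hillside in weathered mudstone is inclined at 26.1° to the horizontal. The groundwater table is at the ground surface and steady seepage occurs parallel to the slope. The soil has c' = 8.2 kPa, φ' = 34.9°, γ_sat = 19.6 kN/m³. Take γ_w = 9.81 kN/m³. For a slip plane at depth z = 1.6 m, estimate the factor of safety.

With seepage parallel to the slope and the water table at the surface, the effective normal stress on the slip plane uses the buoyant unit weight γ' = γ_sat − γ_w while the driving shear stress uses γ_sat:
FS = [c' + γ' z cos²β tanφ'] / [γ_sat z sinβ cosβ]
γ' = 19.6 − 9.81 = 9.79 kN/m³
Numerator = 8.2 + 9.79·1.6·cos²26.1°·tan34.9° = 8.2 + 9.79·1.6·0.8065·0.6976 = 17.012 kPa
Denominator = 19.6·1.6·sin26.1°·cos26.1° = 19.6·1.6·0.4399·0.8980 = 12.390 kPa
FS = 17.012 / 12.390 = 1.373

FS = 1.37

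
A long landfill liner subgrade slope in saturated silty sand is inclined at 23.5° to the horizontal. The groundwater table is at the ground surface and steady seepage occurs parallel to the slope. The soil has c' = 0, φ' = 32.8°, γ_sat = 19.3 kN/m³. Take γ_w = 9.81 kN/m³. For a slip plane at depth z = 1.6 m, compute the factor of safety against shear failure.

With seepage parallel to the slope and the water table at the surface, the effective normal stress on the slip plane uses the buoyant unit weight γ' = γ_sat − γ_w while the driving shear stress uses γ_sat:
FS = [c' + γ' z cos²β tanφ'] / [γ_sat z sinβ cosβ]
(For c' = 0 this reduces to FS = (γ'/γ_sat)·tanφ'/tanβ.)
γ' = 19.3 − 9.81 = 9.49 kN/m³
Numerator = 0.0 + 9.49·1.6·cos²23.5°·tan32.8° = 0.0 + 9.49·1.6·0.8410·0.6445 = 8.230 kPa
Denominator = 19.3·1.6·sin23.5°·cos23.5° = 19.3·1.6·0.3987·0.9171 = 11.292 kPa
FS = 8.230 / 11.292 = 0.729

FS = 0.73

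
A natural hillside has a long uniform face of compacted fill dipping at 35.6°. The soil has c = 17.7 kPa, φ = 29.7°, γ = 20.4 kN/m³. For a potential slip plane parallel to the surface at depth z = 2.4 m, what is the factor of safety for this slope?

For an infinite slope with a slip plane parallel to the surface (no pore pressure): FS = [c + γz cos²β tanφ] / [γz sinβ cosβ].
γz = 20.4·2.4 = 48.96 kN/m²
Numerator = 17.7 + 48.96·cos²35.6°·tan29.7° = 17.7 + 48.96·0.6611·0.5704 = 36.163 kPa
Denominator = 48.96·sin35.6°·cos35.6° = 48.96·0.5821·0.8131 = 23.174 kPa
FS = 36.163 / 23.174 = 1.561

FS = 1.56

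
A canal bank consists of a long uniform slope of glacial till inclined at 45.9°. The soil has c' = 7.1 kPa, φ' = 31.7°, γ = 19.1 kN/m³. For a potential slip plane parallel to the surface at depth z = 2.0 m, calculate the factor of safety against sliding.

For an infinite slope with a slip plane parallel to the surface (no pore pressure): FS = [c' + γz cos²β tanφ'] / [γz sinβ cosβ].
γz = 19.1·2.0 = 38.20 kN/m²
Numerator = 7.1 + 38.20·cos²45.9°·tan31.7° = 7.1 + 38.20·0.4843·0.6176 = 18.526 kPa
Denominator = 38.20·sin45.9°·cos45.9° = 38.20·0.7181·0.6959 = 19.091 kPa
FS = 18.526 / 19.091 = 0.970

FS = 0.97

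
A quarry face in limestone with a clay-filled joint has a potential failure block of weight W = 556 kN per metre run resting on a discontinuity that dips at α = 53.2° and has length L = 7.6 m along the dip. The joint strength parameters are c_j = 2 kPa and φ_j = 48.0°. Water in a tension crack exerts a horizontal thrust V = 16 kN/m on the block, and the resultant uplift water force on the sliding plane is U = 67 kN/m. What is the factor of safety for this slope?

Resolving the block weight along and normal to the plane and applying the Mohr–Coulomb strength on the joint:
N' = W cosα − U − V sinα = 556·cos53.2° − 67 − 16·sin53.2° = 253.2 kN/m
Driving force T = W sinα + V cosα = 556·sin53.2° + 16·cos53.2° = 454.8 kN/m
Resisting force R = c_j·L + N'·tanφ_j = 2·7.6 + 253.2·tan48.0° = 15.2 + 281.3 = 296.5 kN/m
FS = R / T = 296.5 / 454.8 = 0.652

FS = 0.65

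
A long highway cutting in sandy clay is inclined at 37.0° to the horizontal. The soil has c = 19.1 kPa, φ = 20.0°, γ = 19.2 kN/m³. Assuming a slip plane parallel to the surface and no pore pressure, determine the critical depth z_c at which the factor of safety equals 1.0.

Setting FS = 1.00 in FS = [c + γz cos²β tanφ] / [γz sinβ cosβ] and solving for z:
z = c / [γ cosβ (FS·sinβ − cosβ·tanφ)]
  = 19.1 / [19.2·cos37.0°·(1.00·sin37.0° − cos37.0°·tan20.0°)]
  = 19.1 / [19.2·0.7986·(1.00·0.6018 − 0.7986·0.3640)]
  = 19.1 / 4.7709 = 4.003 m

z_c = 4.00 m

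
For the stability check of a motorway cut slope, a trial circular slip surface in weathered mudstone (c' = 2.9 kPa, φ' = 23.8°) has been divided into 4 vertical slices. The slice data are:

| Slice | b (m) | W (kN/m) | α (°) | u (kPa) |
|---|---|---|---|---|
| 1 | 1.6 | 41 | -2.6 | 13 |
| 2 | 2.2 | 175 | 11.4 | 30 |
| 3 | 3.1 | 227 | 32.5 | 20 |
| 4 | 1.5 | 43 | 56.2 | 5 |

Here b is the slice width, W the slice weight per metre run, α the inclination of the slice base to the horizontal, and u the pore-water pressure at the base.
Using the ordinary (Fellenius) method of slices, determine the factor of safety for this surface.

FS = 0.74

Ordinary method of slices: FS = Σ[c'·Δl_i + (W_i cosα_i − u_i·Δl_i)·tanφ'] / Σ W_i sinα_i, with Δl_i = b_i / cosα_i.
Slice 1: Δl = 1.6/cos(-2.6°) = 1.602 m; N'_1 = 41·cos(-2.6°) − 13·1.602 = 20.1; c'Δl = 4.64; W sinα = -1.9
Slice 2: Δl = 2.2/cos11.4° = 2.244 m; N'_2 = 175·cos11.4° − 30·2.244 = 104.2; c'Δl = 6.51; W sinα = 34.6
Slice 3: Δl = 3.1/cos32.5° = 3.676 m; N'_3 = 227·cos32.5° − 20·3.676 = 117.9; c'Δl = 10.66; W sinα = 122.0
Slice 4: Δl = 1.5/cos56.2° = 2.696 m; N'_4 = 43·cos56.2° − 5·2.696 = 10.4; c'Δl = 7.82; W sinα = 35.7
Σc'Δl = 29.6 kN/m; ΣN' = 252.7 kN/m; ΣW sinα = 190.4 kN/m
Resisting = 29.6 + 252.7·tan23.8° = 29.6 + 111.5 = 141.1 kN/m
FS = 141.1 / 190.4 = 0.741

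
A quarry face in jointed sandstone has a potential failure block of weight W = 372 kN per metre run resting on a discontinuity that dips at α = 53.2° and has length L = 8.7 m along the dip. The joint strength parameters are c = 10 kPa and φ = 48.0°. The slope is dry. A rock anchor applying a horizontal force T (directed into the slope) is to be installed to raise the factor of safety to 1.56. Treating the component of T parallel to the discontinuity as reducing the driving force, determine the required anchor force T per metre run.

Resolving forces along and normal to the sliding plane, with the horizontal anchor force T adding T·sinα to the effective normal force and T·cosα acting up the plane against the driving force:
FS = [cL + (W cosα + T sinα) tanφ] / [W sinα − T cosα]
Without the anchor: N' = 222.8 kN/m, driving T_d = 297.9 kN/m, resisting R = 10·8.7 + 222.8·tan48.0° = 334.5 kN/m, FS = 1.12.
Setting FS = 1.56 and solving for T:
1.56·(297.9 − T cos53.2°) = 334.5 + T sin53.2°·tan48.0°
T·(sin53.2°·tan48.0° + 1.56·cos53.2°) = 1.56·297.9 − 334.5
T·(0.8007·1.1106 + 1.56·0.5990) = 464.7 − 334.5 = 130.2
T·1.8238 = 130.2
T = 71.4 kN/m

T = 71 kN/m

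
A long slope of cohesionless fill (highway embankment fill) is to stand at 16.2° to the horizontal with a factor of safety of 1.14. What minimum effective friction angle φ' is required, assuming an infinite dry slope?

φ' = 18.3°

FS = tanφ'/tanβ ⇒ tanφ' = FS · tanβ = 1.14 · tan16.2° = 0.3312
φ' = arctan(0.3312) = 18.32°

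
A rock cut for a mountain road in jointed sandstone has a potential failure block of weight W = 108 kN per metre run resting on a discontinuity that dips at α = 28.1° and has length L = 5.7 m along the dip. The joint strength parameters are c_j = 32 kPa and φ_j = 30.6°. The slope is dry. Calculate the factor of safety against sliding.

Resolving the block weight along and normal to the plane and applying the Mohr–Coulomb strength on the joint:
N' = W cosα = 108·cos28.1° = 95.3 kN/m
Driving force T = W sinα = 108·sin28.1° = 50.9 kN/m
Resisting force R = c_j·L + N'·tanφ_j = 32·5.7 + 95.3·tan30.6° = 182.4 + 56.3 = 238.7 kN/m
FS = R / T = 238.7 / 50.9 = 4.693

FS = 4.69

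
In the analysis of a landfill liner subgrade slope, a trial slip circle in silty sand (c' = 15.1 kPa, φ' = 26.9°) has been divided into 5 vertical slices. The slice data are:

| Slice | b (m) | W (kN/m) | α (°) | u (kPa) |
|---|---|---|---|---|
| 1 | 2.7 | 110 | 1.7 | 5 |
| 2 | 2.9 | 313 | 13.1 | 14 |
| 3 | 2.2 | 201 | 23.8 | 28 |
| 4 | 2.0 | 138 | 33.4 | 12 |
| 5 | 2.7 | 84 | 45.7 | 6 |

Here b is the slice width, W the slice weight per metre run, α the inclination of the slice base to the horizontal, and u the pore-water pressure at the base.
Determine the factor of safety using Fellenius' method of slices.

Ordinary method of slices: FS = Σ[c'·Δl_i + (W_i cosα_i − u_i·Δl_i)·tanφ'] / Σ W_i sinα_i, with Δl_i = b_i / cosα_i.
Slice 1: Δl = 2.7/cos1.7° = 2.701 m; N'_1 = 110·cos1.7° − 5·2.701 = 96.4; c'Δl = 40.79; W sinα = 3.3
Slice 2: Δl = 2.9/cos13.1° = 2.977 m; N'_2 = 313·cos13.1° − 14·2.977 = 263.2; c'Δl = 44.96; W sinα = 70.9
Slice 3: Δl = 2.2/cos23.8° = 2.404 m; N'_3 = 201·cos23.8° − 28·2.404 = 116.6; c'Δl = 36.31; W sinα = 81.1
Slice 4: Δl = 2.0/cos33.4° = 2.396 m; N'_4 = 138·cos33.4° − 12·2.396 = 86.5; c'Δl = 36.17; W sinα = 76.0
Slice 5: Δl = 2.7/cos45.7° = 3.866 m; N'_5 = 84·cos45.7° − 6·3.866 = 35.5; c'Δl = 58.38; W sinα = 60.1
Σc'Δl = 216.6 kN/m; ΣN' = 598.1 kN/m; ΣW sinα = 291.4 kN/m
Resisting = 216.6 + 598.1·tan26.9° = 216.6 + 303.4 = 520.1 kN/m
FS = 520.1 / 291.4 = 1.785

FS = 1.78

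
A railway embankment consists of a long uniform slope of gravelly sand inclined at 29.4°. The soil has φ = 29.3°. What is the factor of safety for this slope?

For a dry cohesionless infinite slope the factor of safety is FS = tanφ / tanβ.
FS = tan29.3° / tan29.4° = 0.5612 / 0.5635 = 0.996

FS = 1.00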